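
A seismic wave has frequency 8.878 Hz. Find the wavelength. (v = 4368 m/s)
λ = v/f = 492 m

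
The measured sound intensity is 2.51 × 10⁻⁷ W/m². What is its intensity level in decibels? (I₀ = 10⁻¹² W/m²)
β = 10·log₁₀(I/I₀) = 54 dB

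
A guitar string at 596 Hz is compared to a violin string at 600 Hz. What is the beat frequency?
4 Hz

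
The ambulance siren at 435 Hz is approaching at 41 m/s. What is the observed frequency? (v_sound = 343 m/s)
f_obs = f·v/(v − v_s) = 494.1 Hz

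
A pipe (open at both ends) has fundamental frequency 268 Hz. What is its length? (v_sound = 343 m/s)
L = v/(2f₁) = 0.6399 m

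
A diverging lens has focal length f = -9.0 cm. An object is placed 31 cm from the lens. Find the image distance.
1/di = 1/f − 1/do → di = -6.975 cm (virtual image)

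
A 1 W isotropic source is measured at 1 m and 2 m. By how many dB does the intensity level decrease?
Δβ = 20·log₁₀(r₂/r₁) = 6.021 dB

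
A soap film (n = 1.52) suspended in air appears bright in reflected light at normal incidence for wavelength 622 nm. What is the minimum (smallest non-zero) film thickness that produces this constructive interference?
2nt = (m − ½)λ with m = 1 → t = (m − ½)λ/(2n) = 102.3 nm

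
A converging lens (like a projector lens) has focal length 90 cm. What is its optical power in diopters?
P = 1/f = 1.111 D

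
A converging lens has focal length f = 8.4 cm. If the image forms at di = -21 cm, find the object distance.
1/do = 1/f − 1/di → do = 6 cm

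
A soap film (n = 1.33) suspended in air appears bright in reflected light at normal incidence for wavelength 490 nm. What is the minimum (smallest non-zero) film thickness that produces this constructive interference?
2nt = (m − ½)λ with m = 1 → t = (m − ½)λ/(2n) = 92.11 nm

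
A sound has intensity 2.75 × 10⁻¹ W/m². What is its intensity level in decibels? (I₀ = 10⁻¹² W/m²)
β = 10·log₁₀(I/I₀) = 114.4 dB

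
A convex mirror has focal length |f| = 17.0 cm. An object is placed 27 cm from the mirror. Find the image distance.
f = −17.0 cm (convex); 1/di = 1/f − 1/do → di = -10.43 cm (virtual image, behind mirror)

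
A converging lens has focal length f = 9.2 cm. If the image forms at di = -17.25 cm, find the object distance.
1/do = 1/f − 1/di → do = 6 cm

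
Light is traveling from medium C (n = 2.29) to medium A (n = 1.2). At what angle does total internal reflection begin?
θc = arcsin(n₂/n₁) = 31.6°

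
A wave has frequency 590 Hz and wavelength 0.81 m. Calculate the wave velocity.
v = fλ = 477.9 m/s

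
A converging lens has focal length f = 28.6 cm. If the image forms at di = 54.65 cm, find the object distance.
1/do = 1/f − 1/di → do = 60 cm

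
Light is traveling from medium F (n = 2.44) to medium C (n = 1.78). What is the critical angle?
θc = arcsin(n₂/n₁) = 46.85°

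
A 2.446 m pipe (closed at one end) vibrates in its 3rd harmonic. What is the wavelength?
λₙ = 4L/n = 3.261 m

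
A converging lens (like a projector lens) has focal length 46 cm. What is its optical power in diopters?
P = 1/f = 2.174 D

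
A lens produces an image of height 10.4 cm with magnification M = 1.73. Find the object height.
ho = |hi|/|M| = 6.012 cm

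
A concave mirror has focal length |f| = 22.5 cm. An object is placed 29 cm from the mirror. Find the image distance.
f = +22.5 cm (concave); 1/di = 1/f − 1/do → di = 100.4 cm (real image, in front of mirror)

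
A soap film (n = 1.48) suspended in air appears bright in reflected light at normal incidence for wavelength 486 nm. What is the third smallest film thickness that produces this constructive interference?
2nt = (m − ½)λ with m = 3 → t = (m − ½)λ/(2n) = 410.5 nm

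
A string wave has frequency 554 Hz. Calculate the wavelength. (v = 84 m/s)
λ = v/f = 0.1516 m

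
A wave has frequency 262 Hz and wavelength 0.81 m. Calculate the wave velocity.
v = fλ = 212.2 m/s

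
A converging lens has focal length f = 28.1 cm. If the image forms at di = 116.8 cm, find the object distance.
1/do = 1/f − 1/di → do = 37 cm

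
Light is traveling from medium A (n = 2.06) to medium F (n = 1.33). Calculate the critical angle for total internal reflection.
θc = arcsin(n₂/n₁) = 40.21°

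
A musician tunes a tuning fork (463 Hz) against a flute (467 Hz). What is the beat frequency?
4 Hz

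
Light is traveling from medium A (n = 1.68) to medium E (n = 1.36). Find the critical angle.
θc = arcsin(n₂/n₁) = 54.05°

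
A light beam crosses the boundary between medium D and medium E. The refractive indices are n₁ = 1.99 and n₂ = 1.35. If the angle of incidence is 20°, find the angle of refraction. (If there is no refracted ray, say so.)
sin θ₂ = (n₁/n₂)·sin θ₁ = 0.5042 → θ₂ = 30.28°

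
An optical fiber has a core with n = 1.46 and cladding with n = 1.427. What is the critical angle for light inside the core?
θc = arcsin(n_cladding/n_core) = 77.79°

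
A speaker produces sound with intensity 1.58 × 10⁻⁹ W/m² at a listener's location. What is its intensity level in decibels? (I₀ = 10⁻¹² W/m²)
β = 10·log₁₀(I/I₀) = 31.99 dB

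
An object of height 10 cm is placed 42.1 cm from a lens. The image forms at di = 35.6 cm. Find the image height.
hi = (-di/do) × ho = -8.456 cm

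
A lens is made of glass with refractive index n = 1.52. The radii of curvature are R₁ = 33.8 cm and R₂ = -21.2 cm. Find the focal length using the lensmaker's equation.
1/f = (n − 1)(1/R₁ − 1/R₂) → f = 25.05 cm (converging lens)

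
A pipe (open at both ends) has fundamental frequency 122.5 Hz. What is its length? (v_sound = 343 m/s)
L = v/(2f₁) = 1.4 m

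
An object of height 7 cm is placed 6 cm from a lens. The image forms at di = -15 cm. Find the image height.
hi = (-di/do) × ho = 17.5 cm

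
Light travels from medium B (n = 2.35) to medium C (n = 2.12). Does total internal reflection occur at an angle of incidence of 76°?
θc = arcsin(n₂/n₁) = 64.44°; 76° > θc, so yes — total internal reflection.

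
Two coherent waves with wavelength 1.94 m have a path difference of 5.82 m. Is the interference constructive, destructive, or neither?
constructive — path difference = 3λ, a whole number of wavelengths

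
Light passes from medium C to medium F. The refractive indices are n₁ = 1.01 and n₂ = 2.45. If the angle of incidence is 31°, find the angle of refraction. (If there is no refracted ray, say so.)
sin θ₂ = (n₁/n₂)·sin θ₁ = 0.2123 → θ₂ = 12.26°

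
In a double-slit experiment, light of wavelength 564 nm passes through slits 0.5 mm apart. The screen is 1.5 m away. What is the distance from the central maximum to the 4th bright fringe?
y = mλL/d = 6.768 mm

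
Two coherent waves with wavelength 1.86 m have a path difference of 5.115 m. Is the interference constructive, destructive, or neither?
neither (partial) — path difference = 2.75λ, neither a whole number of wavelengths nor an odd multiple of λ/2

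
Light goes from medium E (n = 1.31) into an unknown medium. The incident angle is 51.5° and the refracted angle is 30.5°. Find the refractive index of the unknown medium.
n₂ = n₁·sin θ₁ / sin θ₂ = 2.02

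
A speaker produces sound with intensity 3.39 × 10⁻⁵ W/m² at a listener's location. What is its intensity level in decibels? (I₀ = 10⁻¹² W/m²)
β = 10·log₁₀(I/I₀) = 75.3 dB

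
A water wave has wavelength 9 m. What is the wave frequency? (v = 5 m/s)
f = v/λ = 0.5556 Hz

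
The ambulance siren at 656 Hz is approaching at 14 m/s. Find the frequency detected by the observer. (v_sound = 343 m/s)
f_obs = f·v/(v − v_s) = 683.9 Hz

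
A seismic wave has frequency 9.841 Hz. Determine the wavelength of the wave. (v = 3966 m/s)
λ = v/f = 403 m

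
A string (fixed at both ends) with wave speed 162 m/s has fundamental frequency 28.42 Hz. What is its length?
L = v/(2f₁) = 2.85 m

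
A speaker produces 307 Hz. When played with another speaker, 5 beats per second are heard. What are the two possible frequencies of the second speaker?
f₂ = 307 ± 5 Hz → 312 Hz or 302 Hz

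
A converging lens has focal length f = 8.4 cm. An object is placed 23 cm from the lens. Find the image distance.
1/di = 1/f − 1/do → di = 13.23 cm (real image)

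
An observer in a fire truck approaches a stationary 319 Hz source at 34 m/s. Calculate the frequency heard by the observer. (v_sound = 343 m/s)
f_obs = f·(v + v_o)/v = 350.6 Hz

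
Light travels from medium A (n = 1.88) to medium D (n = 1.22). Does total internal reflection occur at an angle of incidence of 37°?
θc = arcsin(n₂/n₁) = 40.46°; 37° < θc, so no — the ray refracts.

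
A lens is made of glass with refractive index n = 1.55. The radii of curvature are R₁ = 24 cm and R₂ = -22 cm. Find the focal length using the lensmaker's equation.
1/f = (n − 1)(1/R₁ − 1/R₂) → f = 20.87 cm (converging lens)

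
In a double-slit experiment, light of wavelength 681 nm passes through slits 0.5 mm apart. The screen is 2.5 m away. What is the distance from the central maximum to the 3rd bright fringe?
y = mλL/d = 10.22 mm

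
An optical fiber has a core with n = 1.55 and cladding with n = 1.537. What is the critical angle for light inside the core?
θc = arcsin(n_cladding/n_core) = 82.57°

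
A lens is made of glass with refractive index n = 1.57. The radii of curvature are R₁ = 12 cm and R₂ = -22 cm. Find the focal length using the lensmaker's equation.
1/f = (n − 1)(1/R₁ − 1/R₂) → f = 13.62 cm (converging lens)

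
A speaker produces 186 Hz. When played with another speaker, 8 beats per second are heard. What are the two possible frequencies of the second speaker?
f₂ = 186 ± 8 Hz → 194 Hz or 178 Hz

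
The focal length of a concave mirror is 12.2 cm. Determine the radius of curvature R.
R = 2|f| = 24.4 cm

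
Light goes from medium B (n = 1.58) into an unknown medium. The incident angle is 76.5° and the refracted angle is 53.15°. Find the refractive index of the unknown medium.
n₂ = n₁·sin θ₁ / sin θ₂ = 1.92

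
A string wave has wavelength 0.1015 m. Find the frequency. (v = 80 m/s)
f = v/λ = 788.2 Hz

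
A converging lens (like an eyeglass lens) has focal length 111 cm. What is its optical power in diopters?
P = 1/f = 0.9009 D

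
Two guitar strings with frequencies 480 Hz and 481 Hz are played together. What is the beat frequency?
1 Hz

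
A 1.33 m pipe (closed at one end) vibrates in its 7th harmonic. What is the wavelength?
λₙ = 4L/n = 0.76 m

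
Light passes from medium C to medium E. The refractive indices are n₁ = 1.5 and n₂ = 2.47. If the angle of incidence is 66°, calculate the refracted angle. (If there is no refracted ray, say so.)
sin θ₂ = (n₁/n₂)·sin θ₁ = 0.5548 → θ₂ = 33.7°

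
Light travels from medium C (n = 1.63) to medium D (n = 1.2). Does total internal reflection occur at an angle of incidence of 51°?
θc = arcsin(n₂/n₁) = 47.41°; 51° > θc, so yes — total internal reflection.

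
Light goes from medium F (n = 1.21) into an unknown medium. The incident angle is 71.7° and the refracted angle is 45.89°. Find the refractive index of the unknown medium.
n₂ = n₁·sin θ₁ / sin θ₂ = 1.6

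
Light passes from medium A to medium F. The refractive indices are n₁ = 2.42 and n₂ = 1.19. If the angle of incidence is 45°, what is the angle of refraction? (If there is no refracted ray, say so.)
sin θ₂ = (n₁/n₂)·sin θ₁ = 1.438 > 1, so there is no refracted ray — the light undergoes total internal reflection.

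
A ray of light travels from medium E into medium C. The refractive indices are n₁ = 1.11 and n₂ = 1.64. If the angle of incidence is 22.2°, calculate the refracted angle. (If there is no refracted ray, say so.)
sin θ₂ = (n₁/n₂)·sin θ₁ = 0.2557 → θ₂ = 14.82°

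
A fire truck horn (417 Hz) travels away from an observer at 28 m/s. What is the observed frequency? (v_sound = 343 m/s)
f_obs = f·v/(v + v_s) = 385.5 Hz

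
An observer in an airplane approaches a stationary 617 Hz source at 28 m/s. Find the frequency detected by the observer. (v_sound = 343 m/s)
f_obs = f·(v + v_o)/v = 667.4 Hz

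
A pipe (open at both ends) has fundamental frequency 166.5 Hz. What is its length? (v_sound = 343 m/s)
L = v/(2f₁) = 1.03 m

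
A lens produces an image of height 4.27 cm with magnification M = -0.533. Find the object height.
ho = |hi|/|M| = 8.011 cm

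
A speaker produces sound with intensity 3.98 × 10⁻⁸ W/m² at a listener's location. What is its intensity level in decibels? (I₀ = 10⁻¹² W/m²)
β = 10·log₁₀(I/I₀) = 46 dB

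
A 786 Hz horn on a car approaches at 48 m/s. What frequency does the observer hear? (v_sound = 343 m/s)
f_obs = f·v/(v − v_s) = 913.9 Hz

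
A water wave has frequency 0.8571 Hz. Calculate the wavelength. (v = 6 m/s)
λ = v/f = 7 m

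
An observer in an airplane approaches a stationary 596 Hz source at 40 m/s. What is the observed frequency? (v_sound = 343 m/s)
f_obs = f·(v + v_o)/v = 665.5 Hz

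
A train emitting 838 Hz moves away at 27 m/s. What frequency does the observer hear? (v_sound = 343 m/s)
f_obs = f·v/(v + v_s) = 776.8 Hz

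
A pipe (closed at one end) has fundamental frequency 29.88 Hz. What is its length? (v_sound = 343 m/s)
L = v/(4f₁) = 2.87 m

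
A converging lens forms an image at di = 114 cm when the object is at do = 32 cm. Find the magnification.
M = −di/do = -3.562 (inverted image)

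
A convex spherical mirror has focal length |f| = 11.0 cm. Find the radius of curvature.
R = 2|f| = 22 cm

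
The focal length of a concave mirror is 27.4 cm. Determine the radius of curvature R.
R = 2|f| = 54.8 cm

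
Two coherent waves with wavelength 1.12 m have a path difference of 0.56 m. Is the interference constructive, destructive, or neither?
destructive — path difference = 0.5λ, an odd multiple of λ/2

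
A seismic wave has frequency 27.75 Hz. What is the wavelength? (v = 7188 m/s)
λ = v/f = 259 m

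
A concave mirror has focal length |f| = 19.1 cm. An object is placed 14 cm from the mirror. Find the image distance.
f = +19.1 cm (concave); 1/di = 1/f − 1/do → di = -52.43 cm (virtual image, behind mirror)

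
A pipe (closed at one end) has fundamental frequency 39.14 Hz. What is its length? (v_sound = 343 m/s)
L = v/(4f₁) = 2.191 m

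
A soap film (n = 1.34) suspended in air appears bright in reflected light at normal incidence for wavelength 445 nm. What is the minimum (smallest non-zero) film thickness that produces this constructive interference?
2nt = (m − ½)λ with m = 1 → t = (m − ½)λ/(2n) = 83.02 nm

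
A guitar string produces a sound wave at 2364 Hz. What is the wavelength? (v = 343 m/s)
λ = v/f = 0.1451 m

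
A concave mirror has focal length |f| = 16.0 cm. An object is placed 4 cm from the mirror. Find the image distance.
f = +16.0 cm (concave); 1/di = 1/f − 1/do → di = -5.333 cm (virtual image, behind mirror)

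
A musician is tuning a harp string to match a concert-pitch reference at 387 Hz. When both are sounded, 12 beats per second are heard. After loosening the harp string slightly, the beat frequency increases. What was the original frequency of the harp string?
375 Hz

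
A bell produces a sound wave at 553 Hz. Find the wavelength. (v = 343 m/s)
λ = v/f = 0.6203 m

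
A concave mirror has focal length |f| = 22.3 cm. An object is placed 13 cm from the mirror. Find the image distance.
f = +22.3 cm (concave); 1/di = 1/f − 1/do → di = -31.17 cm (virtual image, behind mirror)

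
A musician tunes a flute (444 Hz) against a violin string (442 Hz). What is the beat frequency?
2 Hz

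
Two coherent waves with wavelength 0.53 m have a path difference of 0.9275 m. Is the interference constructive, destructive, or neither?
neither (partial) — path difference = 1.75λ, neither a whole number of wavelengths nor an odd multiple of λ/2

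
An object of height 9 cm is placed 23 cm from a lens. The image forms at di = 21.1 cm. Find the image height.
hi = (-di/do) × ho = -8.257 cm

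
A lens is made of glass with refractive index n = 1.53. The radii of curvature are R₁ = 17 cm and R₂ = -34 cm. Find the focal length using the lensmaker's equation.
1/f = (n − 1)(1/R₁ − 1/R₂) → f = 21.38 cm (converging lens)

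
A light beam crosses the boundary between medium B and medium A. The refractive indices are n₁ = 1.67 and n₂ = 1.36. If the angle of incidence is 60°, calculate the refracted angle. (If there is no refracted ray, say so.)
sin θ₂ = (n₁/n₂)·sin θ₁ = 1.063 > 1, so there is no refracted ray — the light undergoes total internal reflection.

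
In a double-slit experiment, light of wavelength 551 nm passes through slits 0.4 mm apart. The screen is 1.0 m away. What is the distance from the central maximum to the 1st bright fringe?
y = mλL/d = 1.377 mm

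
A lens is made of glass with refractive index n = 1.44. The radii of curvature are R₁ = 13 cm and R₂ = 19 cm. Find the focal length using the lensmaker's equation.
1/f = (n − 1)(1/R₁ − 1/R₂) → f = 93.56 cm (converging lens)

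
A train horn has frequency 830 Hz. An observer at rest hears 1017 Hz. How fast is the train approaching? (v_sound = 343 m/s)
v_s = v·(1 − f/f_obs) = 63.07 m/s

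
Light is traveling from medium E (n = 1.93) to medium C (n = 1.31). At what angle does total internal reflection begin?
θc = arcsin(n₂/n₁) = 42.75°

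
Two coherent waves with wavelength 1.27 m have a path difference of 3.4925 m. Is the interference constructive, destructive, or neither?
neither (partial) — path difference = 2.75λ, neither a whole number of wavelengths nor an odd multiple of λ/2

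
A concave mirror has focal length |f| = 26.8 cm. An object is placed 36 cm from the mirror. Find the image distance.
f = +26.8 cm (concave); 1/di = 1/f − 1/do → di = 104.9 cm (real image, in front of mirror)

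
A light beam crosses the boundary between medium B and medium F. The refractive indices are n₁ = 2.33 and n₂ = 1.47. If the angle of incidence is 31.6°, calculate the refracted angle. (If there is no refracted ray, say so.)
sin θ₂ = (n₁/n₂)·sin θ₁ = 0.8305 → θ₂ = 56.15°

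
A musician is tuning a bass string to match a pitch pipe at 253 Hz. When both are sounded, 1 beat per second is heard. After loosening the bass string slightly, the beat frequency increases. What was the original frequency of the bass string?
252 Hz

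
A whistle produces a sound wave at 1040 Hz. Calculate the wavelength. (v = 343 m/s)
λ = v/f = 0.3298 m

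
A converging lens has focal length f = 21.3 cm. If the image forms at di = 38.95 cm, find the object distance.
1/do = 1/f − 1/di → do = 47 cm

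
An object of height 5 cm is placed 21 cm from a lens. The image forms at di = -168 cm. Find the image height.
hi = (-di/do) × ho = 40 cm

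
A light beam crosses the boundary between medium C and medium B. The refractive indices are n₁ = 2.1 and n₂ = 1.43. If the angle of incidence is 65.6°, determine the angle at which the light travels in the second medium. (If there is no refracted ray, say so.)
sin θ₂ = (n₁/n₂)·sin θ₁ = 1.337 > 1, so there is no refracted ray — the light undergoes total internal reflection.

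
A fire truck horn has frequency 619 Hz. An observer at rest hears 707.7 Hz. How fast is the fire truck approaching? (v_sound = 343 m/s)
v_s = v·(1 − f/f_obs) = 42.99 m/s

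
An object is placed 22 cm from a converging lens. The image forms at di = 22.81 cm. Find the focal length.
1/f = 1/do + 1/di → f = 11.2 cm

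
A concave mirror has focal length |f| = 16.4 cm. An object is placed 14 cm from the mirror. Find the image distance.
f = +16.4 cm (concave); 1/di = 1/f − 1/do → di = -95.67 cm (virtual image, behind mirror)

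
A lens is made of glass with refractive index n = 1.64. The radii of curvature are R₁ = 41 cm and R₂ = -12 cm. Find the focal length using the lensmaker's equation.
1/f = (n − 1)(1/R₁ − 1/R₂) → f = 14.5 cm (converging lens)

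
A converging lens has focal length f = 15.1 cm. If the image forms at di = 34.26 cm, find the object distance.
1/do = 1/f − 1/di → do = 27 cm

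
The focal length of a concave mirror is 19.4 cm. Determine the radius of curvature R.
R = 2|f| = 38.8 cm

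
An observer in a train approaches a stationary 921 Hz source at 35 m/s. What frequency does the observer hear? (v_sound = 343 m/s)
f_obs = f·(v + v_o)/v = 1015 Hz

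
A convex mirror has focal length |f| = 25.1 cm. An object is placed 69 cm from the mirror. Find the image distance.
f = −25.1 cm (convex); 1/di = 1/f − 1/do → di = -18.4 cm (virtual image, behind mirror)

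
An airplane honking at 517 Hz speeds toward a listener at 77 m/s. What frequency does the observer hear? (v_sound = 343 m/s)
f_obs = f·v/(v − v_s) = 666.7 Hz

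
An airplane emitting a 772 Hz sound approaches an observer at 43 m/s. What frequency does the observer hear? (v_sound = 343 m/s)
f_obs = f·v/(v − v_s) = 882.7 Hz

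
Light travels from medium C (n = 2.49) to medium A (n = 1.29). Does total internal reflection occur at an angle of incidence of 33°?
θc = arcsin(n₂/n₁) = 31.2°; 33° > θc, so yes — total internal reflection.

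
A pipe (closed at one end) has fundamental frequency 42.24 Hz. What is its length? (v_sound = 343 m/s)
L = v/(4f₁) = 2.03 m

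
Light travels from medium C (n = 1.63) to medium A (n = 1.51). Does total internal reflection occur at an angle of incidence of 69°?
θc = arcsin(n₂/n₁) = 67.88°; 69° > θc, so yes — total internal reflection.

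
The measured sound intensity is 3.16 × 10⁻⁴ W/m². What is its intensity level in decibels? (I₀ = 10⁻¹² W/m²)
β = 10·log₁₀(I/I₀) = 85 dB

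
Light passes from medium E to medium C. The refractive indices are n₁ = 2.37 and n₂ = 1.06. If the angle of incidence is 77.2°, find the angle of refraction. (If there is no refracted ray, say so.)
sin θ₂ = (n₁/n₂)·sin θ₁ = 2.18 > 1, so there is no refracted ray — the light undergoes total internal reflection.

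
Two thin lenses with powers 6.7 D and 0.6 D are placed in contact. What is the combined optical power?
P_total = P₁ + P₂ = 7.3 D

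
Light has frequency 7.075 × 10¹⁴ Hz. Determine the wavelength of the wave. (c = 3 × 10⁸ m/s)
λ = c/f = 424 nm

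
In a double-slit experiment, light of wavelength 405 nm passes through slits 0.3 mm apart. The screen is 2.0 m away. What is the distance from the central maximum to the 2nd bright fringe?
y = mλL/d = 5.4 mm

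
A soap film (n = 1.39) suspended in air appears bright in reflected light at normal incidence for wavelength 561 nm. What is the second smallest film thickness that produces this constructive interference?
2nt = (m − ½)λ with m = 2 → t = (m − ½)λ/(2n) = 302.7 nm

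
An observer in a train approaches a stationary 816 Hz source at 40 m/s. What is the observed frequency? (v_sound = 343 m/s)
f_obs = f·(v + v_o)/v = 911.2 Hz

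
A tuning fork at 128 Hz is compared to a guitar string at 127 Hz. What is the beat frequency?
1 Hz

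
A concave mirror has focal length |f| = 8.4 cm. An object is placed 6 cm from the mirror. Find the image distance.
f = +8.4 cm (concave); 1/di = 1/f − 1/do → di = -21 cm (virtual image, behind mirror)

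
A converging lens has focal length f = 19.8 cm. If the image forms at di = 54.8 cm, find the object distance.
1/do = 1/f − 1/di → do = 31 cm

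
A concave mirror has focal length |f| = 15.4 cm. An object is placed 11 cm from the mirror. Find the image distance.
f = +15.4 cm (concave); 1/di = 1/f − 1/do → di = -38.5 cm (virtual image, behind mirror)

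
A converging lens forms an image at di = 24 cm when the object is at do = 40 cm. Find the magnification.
M = −di/do = -0.6 (inverted image)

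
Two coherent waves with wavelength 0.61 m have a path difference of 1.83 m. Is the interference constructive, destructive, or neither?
constructive — path difference = 3λ, a whole number of wavelengths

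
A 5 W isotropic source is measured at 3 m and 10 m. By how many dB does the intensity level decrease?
Δβ = 20·log₁₀(r₂/r₁) = 10.46 dB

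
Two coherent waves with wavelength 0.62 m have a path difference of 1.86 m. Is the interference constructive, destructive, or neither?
constructive — path difference = 3λ, a whole number of wavelengths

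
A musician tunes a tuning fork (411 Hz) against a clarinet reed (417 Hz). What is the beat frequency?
6 Hz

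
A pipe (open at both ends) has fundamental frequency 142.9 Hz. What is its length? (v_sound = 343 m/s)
L = v/(2f₁) = 1.2 m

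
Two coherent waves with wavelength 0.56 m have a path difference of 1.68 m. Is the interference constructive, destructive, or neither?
constructive — path difference = 3λ, a whole number of wavelengths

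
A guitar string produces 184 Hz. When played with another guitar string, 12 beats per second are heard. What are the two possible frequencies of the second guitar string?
f₂ = 184 ± 12 Hz → 196 Hz or 172 Hz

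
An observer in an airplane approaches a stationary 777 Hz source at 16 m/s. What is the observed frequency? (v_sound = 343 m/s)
f_obs = f·(v + v_o)/v = 813.2 Hz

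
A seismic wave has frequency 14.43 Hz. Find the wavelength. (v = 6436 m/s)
λ = v/f = 446 m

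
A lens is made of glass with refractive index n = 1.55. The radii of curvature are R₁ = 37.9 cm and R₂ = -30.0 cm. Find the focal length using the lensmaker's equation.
1/f = (n − 1)(1/R₁ − 1/R₂) → f = 30.45 cm (converging lens)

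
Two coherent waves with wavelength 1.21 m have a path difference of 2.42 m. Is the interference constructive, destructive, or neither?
constructive — path difference = 2λ, a whole number of wavelengths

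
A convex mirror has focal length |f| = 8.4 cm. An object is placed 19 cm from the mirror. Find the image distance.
f = −8.4 cm (convex); 1/di = 1/f − 1/do → di = -5.825 cm (virtual image, behind mirror)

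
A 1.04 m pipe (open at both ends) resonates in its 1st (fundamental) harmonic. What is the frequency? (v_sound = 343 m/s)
fₙ = nv/(2L) = 164.9 Hz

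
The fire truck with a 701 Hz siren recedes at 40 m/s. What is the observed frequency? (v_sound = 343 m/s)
f_obs = f·v/(v + v_s) = 627.8 Hz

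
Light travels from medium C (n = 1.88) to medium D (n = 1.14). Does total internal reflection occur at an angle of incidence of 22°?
θc = arcsin(n₂/n₁) = 37.33°; 22° < θc, so no — the ray refracts.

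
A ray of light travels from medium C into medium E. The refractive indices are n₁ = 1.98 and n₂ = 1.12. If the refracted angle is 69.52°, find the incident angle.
sin θ₁ = (n₂/n₁)·sin θ₂ → θ₁ = 32°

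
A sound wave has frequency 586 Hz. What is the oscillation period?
T = 1/f = 0.001706 s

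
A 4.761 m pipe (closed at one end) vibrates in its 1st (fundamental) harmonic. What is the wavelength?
λₙ = 4L/n = 19.04 m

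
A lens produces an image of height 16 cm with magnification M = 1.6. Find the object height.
ho = |hi|/|M| = 10 cm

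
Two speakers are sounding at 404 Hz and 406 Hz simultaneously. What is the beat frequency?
2 Hz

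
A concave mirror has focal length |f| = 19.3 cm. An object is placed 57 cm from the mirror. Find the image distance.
f = +19.3 cm (concave); 1/di = 1/f − 1/do → di = 29.18 cm (real image, in front of mirror)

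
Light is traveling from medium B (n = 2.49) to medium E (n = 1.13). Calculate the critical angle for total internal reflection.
θc = arcsin(n₂/n₁) = 26.99°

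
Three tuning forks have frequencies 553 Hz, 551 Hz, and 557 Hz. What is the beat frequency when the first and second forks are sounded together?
2 Hz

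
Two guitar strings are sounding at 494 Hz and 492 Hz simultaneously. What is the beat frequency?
2 Hz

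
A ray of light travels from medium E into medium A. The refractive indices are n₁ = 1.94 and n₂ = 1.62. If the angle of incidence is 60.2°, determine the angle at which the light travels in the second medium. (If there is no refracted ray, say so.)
sin θ₂ = (n₁/n₂)·sin θ₁ = 1.039 > 1, so there is no refracted ray — the light undergoes total internal reflection.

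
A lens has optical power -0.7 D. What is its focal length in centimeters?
f = 1/P = -142.9 cm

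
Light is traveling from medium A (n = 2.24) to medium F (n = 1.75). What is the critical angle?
θc = arcsin(n₂/n₁) = 51.38°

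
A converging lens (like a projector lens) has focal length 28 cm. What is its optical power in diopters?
P = 1/f = 3.571 D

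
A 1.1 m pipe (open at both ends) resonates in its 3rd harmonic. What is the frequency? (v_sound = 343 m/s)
fₙ = nv/(2L) = 467.7 Hz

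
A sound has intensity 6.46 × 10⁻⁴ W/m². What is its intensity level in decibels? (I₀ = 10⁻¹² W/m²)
β = 10·log₁₀(I/I₀) = 88.1 dB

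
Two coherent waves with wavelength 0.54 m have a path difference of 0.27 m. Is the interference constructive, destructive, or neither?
destructive — path difference = 0.5λ, an odd multiple of λ/2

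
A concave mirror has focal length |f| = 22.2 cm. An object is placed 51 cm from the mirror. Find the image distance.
f = +22.2 cm (concave); 1/di = 1/f − 1/do → di = 39.31 cm (real image, in front of mirror)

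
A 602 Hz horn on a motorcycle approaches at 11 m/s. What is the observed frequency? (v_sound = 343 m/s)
f_obs = f·v/(v − v_s) = 621.9 Hz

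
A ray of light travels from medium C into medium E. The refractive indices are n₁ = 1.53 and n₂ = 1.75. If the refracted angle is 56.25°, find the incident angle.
sin θ₁ = (n₂/n₁)·sin θ₂ → θ₁ = 71.99°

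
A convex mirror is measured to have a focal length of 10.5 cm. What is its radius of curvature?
R = 2|f| = 21 cm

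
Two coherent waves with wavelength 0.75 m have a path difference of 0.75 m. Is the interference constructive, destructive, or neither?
constructive — path difference = 1λ, a whole number of wavelengths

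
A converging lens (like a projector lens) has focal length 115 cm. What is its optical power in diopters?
P = 1/f = 0.8696 D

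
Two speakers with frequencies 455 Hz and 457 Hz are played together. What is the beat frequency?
2 Hz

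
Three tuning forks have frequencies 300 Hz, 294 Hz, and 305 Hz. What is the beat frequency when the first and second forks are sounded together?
6 Hz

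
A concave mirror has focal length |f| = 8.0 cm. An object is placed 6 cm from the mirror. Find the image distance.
f = +8.0 cm (concave); 1/di = 1/f − 1/do → di = -24 cm (virtual image, behind mirror)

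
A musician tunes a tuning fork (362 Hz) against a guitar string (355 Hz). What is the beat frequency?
7 Hz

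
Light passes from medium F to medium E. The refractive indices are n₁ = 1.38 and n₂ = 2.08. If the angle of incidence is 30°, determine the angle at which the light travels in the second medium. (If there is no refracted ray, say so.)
sin θ₂ = (n₁/n₂)·sin θ₁ = 0.3317 → θ₂ = 19.37°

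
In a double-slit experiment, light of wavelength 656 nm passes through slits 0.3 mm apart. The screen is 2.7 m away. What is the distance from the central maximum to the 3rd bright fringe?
y = mλL/d = 17.71 mm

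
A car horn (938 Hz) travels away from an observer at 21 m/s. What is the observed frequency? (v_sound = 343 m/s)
f_obs = f·v/(v + v_s) = 883.9 Hz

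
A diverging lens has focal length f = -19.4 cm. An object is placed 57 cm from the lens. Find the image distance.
1/di = 1/f − 1/do → di = -14.47 cm (virtual image)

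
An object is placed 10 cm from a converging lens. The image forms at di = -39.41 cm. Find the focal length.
1/f = 1/do + 1/di → f = 13.4 cm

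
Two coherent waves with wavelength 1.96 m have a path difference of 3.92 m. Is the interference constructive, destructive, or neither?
constructive — path difference = 2λ, a whole number of wavelengths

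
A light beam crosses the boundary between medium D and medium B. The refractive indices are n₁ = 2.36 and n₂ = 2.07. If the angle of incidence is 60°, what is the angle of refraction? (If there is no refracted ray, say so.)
sin θ₂ = (n₁/n₂)·sin θ₁ = 0.9874 → θ₂ = 80.88°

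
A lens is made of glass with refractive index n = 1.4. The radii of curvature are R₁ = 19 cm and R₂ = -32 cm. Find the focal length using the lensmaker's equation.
1/f = (n − 1)(1/R₁ − 1/R₂) → f = 29.8 cm (converging lens)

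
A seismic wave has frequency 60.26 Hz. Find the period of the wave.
T = 1/f = 0.01659 s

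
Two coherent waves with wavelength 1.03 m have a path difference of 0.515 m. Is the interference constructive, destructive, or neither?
destructive — path difference = 0.5λ, an odd multiple of λ/2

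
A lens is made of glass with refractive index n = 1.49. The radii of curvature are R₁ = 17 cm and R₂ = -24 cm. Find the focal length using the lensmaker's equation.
1/f = (n − 1)(1/R₁ − 1/R₂) → f = 20.31 cm (converging lens)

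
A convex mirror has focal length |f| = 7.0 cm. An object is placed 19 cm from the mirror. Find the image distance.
f = −7.0 cm (convex); 1/di = 1/f − 1/do → di = -5.115 cm (virtual image, behind mirror)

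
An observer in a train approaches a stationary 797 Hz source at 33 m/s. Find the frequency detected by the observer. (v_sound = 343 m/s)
f_obs = f·(v + v_o)/v = 873.7 Hz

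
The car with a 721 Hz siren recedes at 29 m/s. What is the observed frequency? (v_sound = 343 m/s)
f_obs = f·v/(v + v_s) = 664.8 Hz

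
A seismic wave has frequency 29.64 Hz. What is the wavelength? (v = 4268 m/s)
λ = v/f = 144 m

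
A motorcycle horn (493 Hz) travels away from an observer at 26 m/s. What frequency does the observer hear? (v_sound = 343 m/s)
f_obs = f·v/(v + v_s) = 458.3 Hz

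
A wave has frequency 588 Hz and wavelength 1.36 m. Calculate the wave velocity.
v = fλ = 799.7 m/s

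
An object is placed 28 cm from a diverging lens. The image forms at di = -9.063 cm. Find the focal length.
1/f = 1/do + 1/di → f = -13.4 cm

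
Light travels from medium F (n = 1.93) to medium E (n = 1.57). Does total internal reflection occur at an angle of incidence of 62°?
θc = arcsin(n₂/n₁) = 54.44°; 62° > θc, so yes — total internal reflection.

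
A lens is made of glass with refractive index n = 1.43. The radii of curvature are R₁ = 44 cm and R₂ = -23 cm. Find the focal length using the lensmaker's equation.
1/f = (n − 1)(1/R₁ − 1/R₂) → f = 35.13 cm (converging lens)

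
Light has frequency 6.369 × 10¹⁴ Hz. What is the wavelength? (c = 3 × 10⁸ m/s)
λ = c/f = 471 nm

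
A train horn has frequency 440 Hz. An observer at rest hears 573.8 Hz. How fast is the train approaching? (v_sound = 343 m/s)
v_s = v·(1 − f/f_obs) = 79.98 m/s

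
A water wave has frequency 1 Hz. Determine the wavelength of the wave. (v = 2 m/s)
λ = v/f = 2 m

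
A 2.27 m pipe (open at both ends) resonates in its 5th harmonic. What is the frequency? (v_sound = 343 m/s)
fₙ = nv/(2L) = 377.8 Hz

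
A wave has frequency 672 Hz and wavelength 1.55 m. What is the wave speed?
v = fλ = 1042 m/s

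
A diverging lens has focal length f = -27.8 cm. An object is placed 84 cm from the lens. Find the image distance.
1/di = 1/f − 1/do → di = -20.89 cm (virtual image)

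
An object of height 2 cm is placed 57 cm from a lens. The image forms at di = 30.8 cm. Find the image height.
hi = (-di/do) × ho = -1.081 cm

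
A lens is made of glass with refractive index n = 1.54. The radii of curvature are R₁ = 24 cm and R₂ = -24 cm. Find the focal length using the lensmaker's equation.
1/f = (n − 1)(1/R₁ − 1/R₂) → f = 22.22 cm (converging lens)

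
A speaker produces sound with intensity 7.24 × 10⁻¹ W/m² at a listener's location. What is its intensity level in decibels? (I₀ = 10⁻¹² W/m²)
β = 10·log₁₀(I/I₀) = 118.6 dB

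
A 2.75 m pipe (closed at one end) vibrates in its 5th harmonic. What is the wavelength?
λₙ = 4L/n = 2.2 m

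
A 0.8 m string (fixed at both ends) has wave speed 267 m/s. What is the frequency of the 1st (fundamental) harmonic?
fₙ = nv/(2L) = 166.9 Hz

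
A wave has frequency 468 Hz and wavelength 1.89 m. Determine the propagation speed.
v = fλ = 884.5 m/s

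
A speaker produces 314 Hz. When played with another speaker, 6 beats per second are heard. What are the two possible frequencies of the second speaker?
f₂ = 314 ± 6 Hz → 320 Hz or 308 Hz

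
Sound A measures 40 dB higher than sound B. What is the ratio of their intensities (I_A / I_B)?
I_A/I_B = 10^(Δβ/10) = 10000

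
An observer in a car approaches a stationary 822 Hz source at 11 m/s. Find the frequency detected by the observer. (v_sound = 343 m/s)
f_obs = f·(v + v_o)/v = 848.4 Hz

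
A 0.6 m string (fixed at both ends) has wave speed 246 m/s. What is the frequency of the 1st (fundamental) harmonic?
fₙ = nv/(2L) = 205 Hz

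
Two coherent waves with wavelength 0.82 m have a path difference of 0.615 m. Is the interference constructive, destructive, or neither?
neither (partial) — path difference = 0.75λ, neither a whole number of wavelengths nor an odd multiple of λ/2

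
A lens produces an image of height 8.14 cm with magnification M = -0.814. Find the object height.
ho = |hi|/|M| = 10 cm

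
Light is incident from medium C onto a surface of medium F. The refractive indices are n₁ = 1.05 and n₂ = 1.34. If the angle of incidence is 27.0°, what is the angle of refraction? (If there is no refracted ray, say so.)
sin θ₂ = (n₁/n₂)·sin θ₁ = 0.3557 → θ₂ = 20.84°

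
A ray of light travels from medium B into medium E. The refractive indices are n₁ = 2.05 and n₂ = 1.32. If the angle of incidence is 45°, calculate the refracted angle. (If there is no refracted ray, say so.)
sin θ₂ = (n₁/n₂)·sin θ₁ = 1.098 > 1, so there is no refracted ray — the light undergoes total internal reflection.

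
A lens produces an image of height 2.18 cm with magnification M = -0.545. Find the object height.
ho = |hi|/|M| = 4 cm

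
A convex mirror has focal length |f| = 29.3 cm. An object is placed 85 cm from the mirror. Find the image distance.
f = −29.3 cm (convex); 1/di = 1/f − 1/do → di = -21.79 cm (virtual image, behind mirror)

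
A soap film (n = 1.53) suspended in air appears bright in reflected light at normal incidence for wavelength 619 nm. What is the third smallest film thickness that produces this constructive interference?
2nt = (m − ½)λ with m = 3 → t = (m − ½)λ/(2n) = 505.7 nm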